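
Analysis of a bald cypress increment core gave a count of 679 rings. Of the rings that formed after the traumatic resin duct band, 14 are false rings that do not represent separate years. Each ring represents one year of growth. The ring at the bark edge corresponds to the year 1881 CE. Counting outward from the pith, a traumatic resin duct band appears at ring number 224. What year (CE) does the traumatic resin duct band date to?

Between ring 224 and the bark edge there are 679 − 224 = 455 rings.
Excluding 14 false rings: 455 − 14 = 441.
Counting back 441 years from 1881 CE places the traumatic resin duct band in 1881 − 441 = 1440 CE.

1440 CE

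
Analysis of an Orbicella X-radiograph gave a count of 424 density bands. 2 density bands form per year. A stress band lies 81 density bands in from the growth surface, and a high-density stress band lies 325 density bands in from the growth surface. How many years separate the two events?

325 − 81 = 244 density bands lie between the two events.
With 2 density bands per year, 244 / 2 = 122 years.

122 years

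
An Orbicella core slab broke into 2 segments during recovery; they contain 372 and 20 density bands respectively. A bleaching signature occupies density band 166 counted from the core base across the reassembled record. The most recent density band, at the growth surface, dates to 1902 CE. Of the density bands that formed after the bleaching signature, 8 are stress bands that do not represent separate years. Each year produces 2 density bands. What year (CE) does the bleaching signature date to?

Total density bands = 372 + 20 = 392.
392 − 166 = 226 density bands lie beyond the bleaching signature toward the growth surface.
Excluding 8 false density bands: 226 − 8 = 218.
218 density bands at 2 per year is 218 / 2 = 109 years.
Counting back 109 years from 1902 CE places the bleaching signature in 1902 − 109 = 1793 CE.

1793 CE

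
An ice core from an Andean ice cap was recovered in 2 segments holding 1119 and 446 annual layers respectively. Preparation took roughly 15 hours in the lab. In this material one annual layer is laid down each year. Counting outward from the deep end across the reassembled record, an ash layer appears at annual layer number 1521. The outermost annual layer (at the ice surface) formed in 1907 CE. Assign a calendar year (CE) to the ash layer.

1863 CE

Total annual layers = 1119 + 446 = 1565.
1565 − 1521 = 44 annual layers lie beyond the ash layer toward the ice surface.
Counting back 44 years from 1907 CE places the ash layer in 1907 − 44 = 1863 CE.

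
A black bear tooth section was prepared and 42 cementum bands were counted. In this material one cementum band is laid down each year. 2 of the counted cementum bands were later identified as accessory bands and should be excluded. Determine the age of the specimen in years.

After corrections the count is 42 − 2 = 40 cementum bands.
At one cementum band per year, that is 40 years.

40 years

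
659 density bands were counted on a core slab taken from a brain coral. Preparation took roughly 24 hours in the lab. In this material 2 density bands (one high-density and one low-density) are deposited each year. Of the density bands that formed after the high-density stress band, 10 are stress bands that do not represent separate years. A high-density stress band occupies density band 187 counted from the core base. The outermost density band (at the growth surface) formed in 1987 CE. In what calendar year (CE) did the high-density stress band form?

Between density band 187 and the growth surface there are 659 − 187 = 472 density bands.
472 − 10 false = 462 true density bands after the high-density stress band.
462 density bands at 2 per year is 462 / 2 = 231 years.
The density band at the growth surface is 1987 CE, so the high-density stress band dates to 1987 − 231 = 1756 CE.

1756 CE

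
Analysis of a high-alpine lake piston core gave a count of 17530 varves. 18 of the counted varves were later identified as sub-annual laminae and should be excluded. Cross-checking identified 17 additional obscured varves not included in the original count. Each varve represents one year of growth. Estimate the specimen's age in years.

Correcting the raw count gives 17530 − 18 + 17 = 17529 true varves.
With a one-to-one varve periodicity this is 17529 years.

17529 years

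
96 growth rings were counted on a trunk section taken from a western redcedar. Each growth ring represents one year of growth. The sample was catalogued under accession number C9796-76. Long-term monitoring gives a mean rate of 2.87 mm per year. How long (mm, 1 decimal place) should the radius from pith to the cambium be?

The record spans 96 years at 2.87 mm per year.
Predicted length = 2.87 mm/year × 96 years = 275.5 mm.

275.5 mm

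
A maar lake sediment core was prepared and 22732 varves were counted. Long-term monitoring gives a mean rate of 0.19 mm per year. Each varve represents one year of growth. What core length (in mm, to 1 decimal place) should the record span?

The record spans 22732 years at 0.19 mm per year.
22732 years at 0.19 mm/year gives 0.19 × 22732 = 4319.1 mm.

4319.1 mm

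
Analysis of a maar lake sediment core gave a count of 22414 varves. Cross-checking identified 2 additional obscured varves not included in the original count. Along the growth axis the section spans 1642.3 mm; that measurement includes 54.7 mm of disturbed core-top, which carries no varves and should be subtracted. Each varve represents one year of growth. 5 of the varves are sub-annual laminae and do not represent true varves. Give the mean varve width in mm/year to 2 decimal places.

After corrections the count is 22414 − 5 + 2 = 22411 varves.
The growth record spans 1642.3 − 54.7 = 1587.6 mm.
Mean rate = 1587.6 mm / 22411 years ≈ 0.07 mm/year.

0.07 mm/year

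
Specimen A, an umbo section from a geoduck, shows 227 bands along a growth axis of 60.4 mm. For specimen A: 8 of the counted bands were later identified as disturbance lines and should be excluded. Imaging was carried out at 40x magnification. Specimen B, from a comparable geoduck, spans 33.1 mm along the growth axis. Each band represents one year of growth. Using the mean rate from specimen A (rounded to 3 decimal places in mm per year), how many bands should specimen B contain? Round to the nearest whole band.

Specimen A: after corrections the count is 227 − 8 = 219 bands.
A: Mean rate = 60.4 mm / 219 years ≈ 0.276 mm/yr.
Specimen B: 33.1 mm / 0.276 mm per year = 119.93 years ≈ 120 bands.

120 bands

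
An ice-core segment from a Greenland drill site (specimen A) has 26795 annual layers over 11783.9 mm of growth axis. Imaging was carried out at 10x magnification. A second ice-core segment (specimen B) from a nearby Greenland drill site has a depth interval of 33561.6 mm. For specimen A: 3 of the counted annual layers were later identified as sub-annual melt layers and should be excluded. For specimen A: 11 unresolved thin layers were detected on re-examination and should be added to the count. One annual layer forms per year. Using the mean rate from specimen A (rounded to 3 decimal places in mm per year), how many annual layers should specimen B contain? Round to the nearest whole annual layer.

Specimen A: after corrections the count is 26795 − 3 + 11 = 26803 annual layers.
A: Mean rate = 11783.9 mm / 26803 years ≈ 0.440 mm/yr.
Specimen B: 33561.6 mm / 0.440 mm per year = 76276.36 years ≈ 76276 annual layers.

76276 annual layers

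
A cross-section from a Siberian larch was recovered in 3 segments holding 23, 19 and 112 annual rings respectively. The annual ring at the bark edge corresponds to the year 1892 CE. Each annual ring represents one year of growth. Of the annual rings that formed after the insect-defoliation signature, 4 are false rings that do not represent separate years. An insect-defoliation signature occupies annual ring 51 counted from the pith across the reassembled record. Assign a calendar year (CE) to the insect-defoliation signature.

Total annual rings = 23 + 19 + 112 = 154.
Between annual ring 51 and the bark edge there are 154 − 51 = 103 annual rings.
Excluding 4 false annual rings: 103 − 4 = 99.
1892 − 99 = 1793 CE.

1793 CE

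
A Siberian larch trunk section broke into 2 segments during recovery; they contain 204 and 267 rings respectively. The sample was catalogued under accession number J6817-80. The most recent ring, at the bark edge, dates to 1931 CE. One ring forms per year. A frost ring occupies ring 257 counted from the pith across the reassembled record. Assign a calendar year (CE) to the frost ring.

Total rings = 204 + 267 = 471.
Between ring 257 and the bark edge there are 471 − 257 = 214 rings.
Counting back 214 years from 1931 CE places the frost ring in 1931 − 214 = 1717 CE.

1717 CE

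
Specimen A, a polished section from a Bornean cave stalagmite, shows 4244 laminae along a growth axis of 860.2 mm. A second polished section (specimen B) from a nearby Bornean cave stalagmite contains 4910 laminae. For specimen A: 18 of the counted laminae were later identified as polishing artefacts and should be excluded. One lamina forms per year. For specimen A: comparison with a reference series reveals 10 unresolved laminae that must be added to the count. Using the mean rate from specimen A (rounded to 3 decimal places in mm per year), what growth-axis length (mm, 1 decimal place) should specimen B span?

996.7 mm

Specimen A: true lamina count = 4244 − 18 + 10 = 4236.
A: 860.2 mm over 4236 years gives 860.2 / 4236 ≈ 0.203 mm/year.
For B, 0.203 mm/year × 4910 years = 996.7 mm.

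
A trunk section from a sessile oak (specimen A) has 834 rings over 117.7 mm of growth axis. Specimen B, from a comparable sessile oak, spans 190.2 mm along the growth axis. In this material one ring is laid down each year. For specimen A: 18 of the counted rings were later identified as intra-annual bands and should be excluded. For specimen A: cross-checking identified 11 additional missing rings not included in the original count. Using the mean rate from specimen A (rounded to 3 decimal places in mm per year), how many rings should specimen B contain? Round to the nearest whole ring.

Specimen A: after corrections the count is 834 − 18 + 11 = 827 rings.
A: Extension rate ≈ 117.7 / 827 = 0.142 mm per year.
B spans 190.2 / 0.142 = 1339.44 years ≈ 1339 rings.

1339 rings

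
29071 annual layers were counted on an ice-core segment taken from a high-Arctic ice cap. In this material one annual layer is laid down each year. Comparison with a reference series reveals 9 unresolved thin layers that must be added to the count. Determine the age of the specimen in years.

29080 years

Correcting the raw count gives 29071 + 9 = 29080 true annual layers.
With a one-to-one annual layer periodicity this is 29080 years.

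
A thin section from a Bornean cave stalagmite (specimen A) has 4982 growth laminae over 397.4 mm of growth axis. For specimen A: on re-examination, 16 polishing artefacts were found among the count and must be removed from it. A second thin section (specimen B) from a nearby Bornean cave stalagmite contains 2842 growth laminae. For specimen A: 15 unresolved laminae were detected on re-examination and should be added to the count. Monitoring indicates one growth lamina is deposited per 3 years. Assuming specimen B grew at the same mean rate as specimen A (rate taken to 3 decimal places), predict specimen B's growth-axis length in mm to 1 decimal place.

230.2 mm

Specimen A: after corrections the count is 4982 − 16 + 15 = 4981 growth laminae.
Specimen A: multiplying by 3 years per growth lamina: 4981 × 3 = 14943 years.
A: Extension rate ≈ 397.4 / 14943 = 0.027 mm per year.
Specimen B: at 3 years per growth lamina, 2842 × 3 = 8526 years. B's length ≈ 0.027 × 8526 = 230.2 mm.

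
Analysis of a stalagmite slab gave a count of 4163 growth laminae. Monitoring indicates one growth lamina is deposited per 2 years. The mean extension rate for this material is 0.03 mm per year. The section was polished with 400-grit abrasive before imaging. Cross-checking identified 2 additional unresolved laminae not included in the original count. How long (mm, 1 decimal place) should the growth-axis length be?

True growth lamina count = 4163 + 2 = 4165.
4165 growth laminae at 2 years each span 4165 × 2 = 8330 years.
8330 years at 0.03 mm/year gives 0.03 × 8330 = 249.9 mm.

249.9 mm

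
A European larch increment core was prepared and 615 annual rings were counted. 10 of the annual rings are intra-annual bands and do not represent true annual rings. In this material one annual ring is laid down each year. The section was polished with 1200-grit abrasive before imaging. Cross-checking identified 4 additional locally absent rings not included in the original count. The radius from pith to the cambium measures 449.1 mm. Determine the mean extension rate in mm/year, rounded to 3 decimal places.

Adjusted count: 615 − 10 + 4 = 609 annual rings.
Extension rate ≈ 449.1 / 609 = 0.737 mm/year.

0.737 mm/year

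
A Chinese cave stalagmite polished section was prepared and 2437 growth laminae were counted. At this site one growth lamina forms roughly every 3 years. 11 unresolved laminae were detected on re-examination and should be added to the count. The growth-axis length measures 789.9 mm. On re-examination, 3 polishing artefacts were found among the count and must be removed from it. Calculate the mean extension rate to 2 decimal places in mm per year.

After corrections the count is 2437 − 3 + 11 = 2445 growth laminae.
2445 growth laminae at 3 years each span 2445 × 3 = 7335 years.
Mean rate = 789.9 mm / 7335 years ≈ 0.11 mm per year.

0.11 mm per year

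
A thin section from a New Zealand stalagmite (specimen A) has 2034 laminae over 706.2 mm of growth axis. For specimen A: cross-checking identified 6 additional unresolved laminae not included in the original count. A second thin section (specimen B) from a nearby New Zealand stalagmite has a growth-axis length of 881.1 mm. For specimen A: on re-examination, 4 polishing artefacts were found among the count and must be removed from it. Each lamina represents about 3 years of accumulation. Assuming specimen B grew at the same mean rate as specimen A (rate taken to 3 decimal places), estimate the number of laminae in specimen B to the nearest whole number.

2532 laminae

Specimen A: true lamina count = 2034 − 4 + 6 = 2036.
Specimen A: 2036 laminae at 3 years each span 2036 × 3 = 6108 years.
A: Extension rate ≈ 706.2 / 6108 = 0.116 mm/year.
B spans 881.1 / 0.116 = 7595.69 years; at 3 years per lamina that is 7595.69 / 3 ≈ 2532 laminae.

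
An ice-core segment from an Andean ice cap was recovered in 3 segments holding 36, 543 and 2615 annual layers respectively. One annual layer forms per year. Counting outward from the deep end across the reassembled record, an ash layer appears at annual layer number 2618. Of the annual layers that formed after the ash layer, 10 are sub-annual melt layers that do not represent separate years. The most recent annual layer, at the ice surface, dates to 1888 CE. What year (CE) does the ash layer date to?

1322 CE

Total annual layers = 36 + 543 + 2615 = 3194.
The ash layer sits at annual layer 2618 from the deep end, so 3194 − 2618 = 576 annual layers formed after it.
Excluding 10 false annual layers: 576 − 10 = 566.
The annual layer at the ice surface is 1888 CE, so the ash layer dates to 1888 − 566 = 1322 CE.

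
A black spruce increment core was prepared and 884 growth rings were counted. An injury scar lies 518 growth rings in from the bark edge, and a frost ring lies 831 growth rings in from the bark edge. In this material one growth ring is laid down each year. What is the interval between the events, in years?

313 yr

The two markers are separated by 831 − 518 = 313 growth rings.
One growth ring per year makes the interval 313 years.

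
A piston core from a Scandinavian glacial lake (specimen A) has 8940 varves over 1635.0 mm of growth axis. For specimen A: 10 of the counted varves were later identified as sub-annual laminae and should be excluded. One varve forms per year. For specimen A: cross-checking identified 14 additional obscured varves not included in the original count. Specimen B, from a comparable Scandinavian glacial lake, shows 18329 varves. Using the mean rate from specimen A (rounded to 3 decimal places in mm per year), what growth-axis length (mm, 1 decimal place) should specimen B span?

Specimen A: after corrections the count is 8940 − 10 + 14 = 8944 varves.
A: 1635.0 mm over 8944 years gives 1635.0 / 8944 ≈ 0.183 mm per year.
For B, 0.183 mm/year × 18329 years = 3354.2 mm.

3354.2 mm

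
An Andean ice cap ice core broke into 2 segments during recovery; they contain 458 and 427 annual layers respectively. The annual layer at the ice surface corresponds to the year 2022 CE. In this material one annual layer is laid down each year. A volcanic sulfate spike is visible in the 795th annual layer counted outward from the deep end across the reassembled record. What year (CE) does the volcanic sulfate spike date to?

1932 CE

Total annual layers = 458 + 427 = 885.
885 − 795 = 90 annual layers lie beyond the volcanic sulfate spike toward the ice surface.
Counting back 90 years from 2022 CE places the volcanic sulfate spike in 2022 − 90 = 1932 CE.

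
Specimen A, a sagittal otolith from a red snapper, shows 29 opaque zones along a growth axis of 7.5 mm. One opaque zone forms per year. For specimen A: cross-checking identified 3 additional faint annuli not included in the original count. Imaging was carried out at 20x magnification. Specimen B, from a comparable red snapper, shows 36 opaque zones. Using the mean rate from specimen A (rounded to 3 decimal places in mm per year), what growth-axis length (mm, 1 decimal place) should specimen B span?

Specimen A: correcting the raw count gives 29 + 3 = 32 true opaque zones.
A: Mean rate = 7.5 mm / 32 years ≈ 0.234 mm/year.
For B, 0.234 mm/year × 36 years = 8.4 mm.

8.4 mm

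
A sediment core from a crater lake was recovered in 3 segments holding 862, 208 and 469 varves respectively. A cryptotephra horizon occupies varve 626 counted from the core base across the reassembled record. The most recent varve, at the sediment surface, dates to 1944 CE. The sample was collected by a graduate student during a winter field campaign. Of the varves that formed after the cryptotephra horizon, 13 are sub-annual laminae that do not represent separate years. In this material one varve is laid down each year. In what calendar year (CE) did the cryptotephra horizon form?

Total varves = 862 + 208 + 469 = 1539.
The cryptotephra horizon sits at varve 626 from the core base, so 1539 − 626 = 913 varves formed after it.
913 − 13 false = 900 true varves after the cryptotephra horizon.
The varve at the sediment surface is 1944 CE, so the cryptotephra horizon dates to 1944 − 900 = 1044 CE.

1044 CE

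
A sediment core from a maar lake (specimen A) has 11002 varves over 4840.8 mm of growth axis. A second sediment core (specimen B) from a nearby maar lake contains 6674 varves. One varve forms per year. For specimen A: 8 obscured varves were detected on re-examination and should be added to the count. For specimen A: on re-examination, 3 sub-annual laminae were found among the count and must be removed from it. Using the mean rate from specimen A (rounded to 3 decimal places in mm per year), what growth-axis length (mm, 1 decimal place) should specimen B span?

Specimen A: adjusted count: 11002 − 3 + 8 = 11007 varves.
A: Extension rate ≈ 4840.8 / 11007 = 0.440 mm/year.
For B, 0.440 mm/year × 6674 years = 2936.6 mm.

2936.6 mm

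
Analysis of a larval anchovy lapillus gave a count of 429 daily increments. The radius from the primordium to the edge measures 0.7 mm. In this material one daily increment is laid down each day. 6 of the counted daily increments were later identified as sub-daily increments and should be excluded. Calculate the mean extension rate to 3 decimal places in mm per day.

After corrections the count is 429 − 6 = 423 daily increments.
Mean rate = 0.7 mm / 423 days ≈ 0.002 mm per day.

0.002 mm per day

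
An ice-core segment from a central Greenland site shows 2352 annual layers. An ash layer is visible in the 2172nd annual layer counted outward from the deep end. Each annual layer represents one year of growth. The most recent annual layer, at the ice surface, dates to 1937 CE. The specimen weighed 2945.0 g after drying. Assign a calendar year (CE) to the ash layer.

1757 CE

2352 − 2172 = 180 annual layers lie beyond the ash layer toward the ice surface.
1937 − 180 = 1757 CE.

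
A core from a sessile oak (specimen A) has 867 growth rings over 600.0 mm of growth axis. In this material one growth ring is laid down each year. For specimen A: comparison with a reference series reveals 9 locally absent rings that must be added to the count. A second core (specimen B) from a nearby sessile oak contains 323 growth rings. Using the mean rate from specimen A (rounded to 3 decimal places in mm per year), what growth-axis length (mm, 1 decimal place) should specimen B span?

Specimen A: after corrections the count is 867 + 9 = 876 growth rings.
A: Extension rate ≈ 600.0 / 876 = 0.685 mm/yr.
B's length ≈ 0.685 × 323 = 221.3 mm.

221.3 mm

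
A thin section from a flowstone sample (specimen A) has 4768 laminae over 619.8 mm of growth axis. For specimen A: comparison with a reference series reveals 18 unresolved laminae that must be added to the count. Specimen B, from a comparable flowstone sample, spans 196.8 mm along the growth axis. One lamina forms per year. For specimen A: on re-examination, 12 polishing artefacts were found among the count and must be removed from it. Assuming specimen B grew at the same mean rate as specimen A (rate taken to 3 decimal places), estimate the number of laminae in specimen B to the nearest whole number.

Specimen A: true lamina count = 4768 − 12 + 18 = 4774.
A: 619.8 mm over 4774 years gives 619.8 / 4774 ≈ 0.130 mm/yr.
Specimen B: 196.8 mm / 0.130 mm per year = 1513.85 years ≈ 1514 laminae.

1514 laminae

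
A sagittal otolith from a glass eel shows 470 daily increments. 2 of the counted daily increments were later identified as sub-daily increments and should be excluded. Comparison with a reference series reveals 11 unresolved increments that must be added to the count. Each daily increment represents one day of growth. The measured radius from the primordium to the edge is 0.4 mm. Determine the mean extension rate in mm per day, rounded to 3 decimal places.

Adjusted count: 470 − 2 + 11 = 479 daily increments.
Mean rate = 0.4 mm / 479 days ≈ 0.001 mm per day.

0.001 mm per day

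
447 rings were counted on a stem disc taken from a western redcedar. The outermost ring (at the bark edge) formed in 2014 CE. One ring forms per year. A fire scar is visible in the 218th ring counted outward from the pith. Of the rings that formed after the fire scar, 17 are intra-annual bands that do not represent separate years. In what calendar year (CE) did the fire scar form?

Between ring 218 and the bark edge there are 447 − 218 = 229 rings.
Excluding 17 false rings: 229 − 17 = 212.
Counting back 212 years from 2014 CE places the fire scar in 2014 − 212 = 1802 CE.

1802 CE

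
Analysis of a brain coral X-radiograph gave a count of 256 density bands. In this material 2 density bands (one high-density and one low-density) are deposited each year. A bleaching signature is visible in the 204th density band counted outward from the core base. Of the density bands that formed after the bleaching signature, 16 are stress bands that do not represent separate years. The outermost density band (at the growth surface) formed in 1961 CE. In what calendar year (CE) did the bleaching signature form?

1943 CE

Between density band 204 and the growth surface there are 256 − 204 = 52 density bands.
Removing the 16 false density bands leaves 52 − 16 = 36 true density bands beyond the bleaching signature.
With 2 density bands per year, 36 / 2 = 18 years.
The density band at the growth surface is 1961 CE, so the bleaching signature dates to 1961 − 18 = 1943 CE.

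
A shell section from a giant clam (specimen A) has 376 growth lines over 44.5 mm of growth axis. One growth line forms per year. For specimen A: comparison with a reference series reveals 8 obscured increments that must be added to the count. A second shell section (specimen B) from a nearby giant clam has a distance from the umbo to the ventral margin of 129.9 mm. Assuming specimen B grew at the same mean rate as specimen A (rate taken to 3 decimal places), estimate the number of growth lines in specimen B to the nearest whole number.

Specimen A: after corrections the count is 376 + 8 = 384 growth lines.
A: Mean rate = 44.5 mm / 384 years ≈ 0.116 mm/yr.
For B, 129.9 / 0.116 = 1119.83 years ≈ 1120 growth lines.

1120 growth lines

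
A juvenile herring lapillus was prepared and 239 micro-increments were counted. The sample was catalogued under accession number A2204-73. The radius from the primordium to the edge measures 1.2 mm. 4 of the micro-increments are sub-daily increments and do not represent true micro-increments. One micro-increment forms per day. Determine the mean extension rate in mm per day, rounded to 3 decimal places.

0.005 mm per day

Correcting the raw count gives 239 − 4 = 235 true micro-increments.
1.2 mm over 235 days gives 1.2 / 235 ≈ 0.005 mm per day.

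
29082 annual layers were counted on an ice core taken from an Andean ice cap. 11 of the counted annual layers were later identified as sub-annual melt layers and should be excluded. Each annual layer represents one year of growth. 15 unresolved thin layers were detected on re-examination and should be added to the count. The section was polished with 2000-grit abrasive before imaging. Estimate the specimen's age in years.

29086 yr

After corrections the count is 29082 − 11 + 15 = 29086 annual layers.
At one annual layer per year, that is 29086 years.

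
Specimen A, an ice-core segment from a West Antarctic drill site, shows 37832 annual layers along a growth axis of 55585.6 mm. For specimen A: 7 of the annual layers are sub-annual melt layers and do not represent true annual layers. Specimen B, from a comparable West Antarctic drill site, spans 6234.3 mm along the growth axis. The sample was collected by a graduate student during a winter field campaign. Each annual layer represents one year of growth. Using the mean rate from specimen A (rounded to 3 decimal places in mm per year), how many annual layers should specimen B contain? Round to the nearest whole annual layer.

Specimen A: after corrections the count is 37832 − 7 = 37825 annual layers.
A: Mean rate = 55585.6 mm / 37825 years ≈ 1.470 mm/year.
For B, 6234.3 / 1.470 = 4241.02 years ≈ 4241 annual layers.

4241 annual layers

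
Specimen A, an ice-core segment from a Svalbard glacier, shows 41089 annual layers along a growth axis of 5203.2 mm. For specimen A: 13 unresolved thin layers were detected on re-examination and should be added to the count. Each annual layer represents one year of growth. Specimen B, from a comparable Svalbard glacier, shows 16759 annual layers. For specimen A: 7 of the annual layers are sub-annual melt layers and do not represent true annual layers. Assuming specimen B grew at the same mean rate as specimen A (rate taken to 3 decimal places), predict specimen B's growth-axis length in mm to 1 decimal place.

2128.4 mm

Specimen A: correcting the raw count gives 41089 − 7 + 13 = 41095 true annual layers.
A: 5203.2 mm over 41095 years gives 5203.2 / 41095 ≈ 0.127 mm per year.
For B, 0.127 mm/year × 16759 years = 2128.4 mm.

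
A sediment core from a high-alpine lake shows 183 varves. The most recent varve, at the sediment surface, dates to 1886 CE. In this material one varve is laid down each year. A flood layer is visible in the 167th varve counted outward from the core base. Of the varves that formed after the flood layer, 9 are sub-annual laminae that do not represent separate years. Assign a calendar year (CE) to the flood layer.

183 − 167 = 16 varves lie beyond the flood layer toward the sediment surface.
16 − 9 false = 7 true varves after the flood layer.
Counting back 7 years from 1886 CE places the flood layer in 1886 − 7 = 1879 CE.

1879 CE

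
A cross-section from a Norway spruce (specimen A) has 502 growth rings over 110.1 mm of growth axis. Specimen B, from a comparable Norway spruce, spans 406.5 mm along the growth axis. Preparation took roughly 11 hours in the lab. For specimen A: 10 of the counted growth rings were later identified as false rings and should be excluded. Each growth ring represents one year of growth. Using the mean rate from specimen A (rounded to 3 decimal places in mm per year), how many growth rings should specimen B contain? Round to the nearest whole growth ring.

Specimen A: correcting the raw count gives 502 − 10 = 492 true growth rings.
A: Extension rate ≈ 110.1 / 492 = 0.224 mm per year.
Specimen B: 406.5 mm / 0.224 mm per year = 1814.73 years ≈ 1815 growth rings.

1815 growth rings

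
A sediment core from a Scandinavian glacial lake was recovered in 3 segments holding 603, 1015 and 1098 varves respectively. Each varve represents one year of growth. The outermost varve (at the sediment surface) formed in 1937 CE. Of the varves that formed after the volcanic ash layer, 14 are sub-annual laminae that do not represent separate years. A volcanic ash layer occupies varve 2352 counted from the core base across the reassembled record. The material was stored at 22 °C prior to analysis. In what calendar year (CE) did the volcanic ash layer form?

Total varves = 603 + 1015 + 1098 = 2716.
Between varve 2352 and the sediment surface there are 2716 − 2352 = 364 varves.
Excluding 14 false varves: 364 − 14 = 350.
The varve at the sediment surface is 1937 CE, so the volcanic ash layer dates to 1937 − 350 = 1587 CE.

1587 CE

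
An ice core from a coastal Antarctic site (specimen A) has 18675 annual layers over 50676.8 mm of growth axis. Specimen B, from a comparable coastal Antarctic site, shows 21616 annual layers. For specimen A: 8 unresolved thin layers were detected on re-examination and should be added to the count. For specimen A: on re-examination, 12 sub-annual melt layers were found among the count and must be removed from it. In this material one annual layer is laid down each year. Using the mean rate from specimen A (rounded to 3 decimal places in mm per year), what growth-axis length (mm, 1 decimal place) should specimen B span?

Specimen A: correcting the raw count gives 18675 − 12 + 8 = 18671 true annual layers.
A: Mean rate = 50676.8 mm / 18671 years ≈ 2.714 mm/yr.
B's length ≈ 2.714 × 21616 = 58665.8 mm.

58665.8 mm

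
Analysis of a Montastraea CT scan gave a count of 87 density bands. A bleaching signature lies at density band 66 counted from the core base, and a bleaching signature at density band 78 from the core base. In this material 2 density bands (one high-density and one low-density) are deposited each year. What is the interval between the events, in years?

Separation: 78 − 66 = 12 density bands.
12 density bands at 2 per year is 12 / 2 = 6 years.

6 years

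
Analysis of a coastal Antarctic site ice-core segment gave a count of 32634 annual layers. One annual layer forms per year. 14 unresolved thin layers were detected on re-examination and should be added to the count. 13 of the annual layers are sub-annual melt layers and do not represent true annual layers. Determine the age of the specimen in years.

Adjusted count: 32634 − 13 + 14 = 32635 annual layers.
With a one-to-one annual layer periodicity this is 32635 years.

32635 yr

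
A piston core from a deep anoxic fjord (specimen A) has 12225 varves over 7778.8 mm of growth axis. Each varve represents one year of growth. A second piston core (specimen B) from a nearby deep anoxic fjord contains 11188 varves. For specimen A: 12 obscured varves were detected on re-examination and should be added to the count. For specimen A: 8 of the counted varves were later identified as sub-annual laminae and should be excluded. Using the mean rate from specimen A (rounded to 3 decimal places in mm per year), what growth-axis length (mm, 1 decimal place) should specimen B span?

7115.6 mm

Specimen A: after corrections the count is 12225 − 8 + 12 = 12229 varves.
A: Extension rate ≈ 7778.8 / 12229 = 0.636 mm/year.
Length of B = 0.636 × 11188 = 7115.6 mm.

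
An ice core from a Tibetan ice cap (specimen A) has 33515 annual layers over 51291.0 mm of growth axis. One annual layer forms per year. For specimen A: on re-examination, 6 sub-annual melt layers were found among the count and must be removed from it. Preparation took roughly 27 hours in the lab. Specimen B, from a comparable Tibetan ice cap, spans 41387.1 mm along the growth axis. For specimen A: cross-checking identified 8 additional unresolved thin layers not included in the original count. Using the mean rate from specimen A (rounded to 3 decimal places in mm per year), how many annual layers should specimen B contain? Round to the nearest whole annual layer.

Specimen A: adjusted count: 33515 − 6 + 8 = 33517 annual layers.
A: 51291.0 mm over 33517 years gives 51291.0 / 33517 ≈ 1.530 mm/yr.
For B, 41387.1 / 1.530 = 27050.39 years ≈ 27050 annual layers.

27050 annual layers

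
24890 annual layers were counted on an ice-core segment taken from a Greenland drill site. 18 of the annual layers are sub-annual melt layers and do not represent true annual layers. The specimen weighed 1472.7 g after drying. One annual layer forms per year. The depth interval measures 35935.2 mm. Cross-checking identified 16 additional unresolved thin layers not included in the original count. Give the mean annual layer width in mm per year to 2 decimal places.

1.44 mm per year

True annual layer count = 24890 − 18 + 16 = 24888.
Extension rate ≈ 35935.2 / 24888 = 1.44 mm per year.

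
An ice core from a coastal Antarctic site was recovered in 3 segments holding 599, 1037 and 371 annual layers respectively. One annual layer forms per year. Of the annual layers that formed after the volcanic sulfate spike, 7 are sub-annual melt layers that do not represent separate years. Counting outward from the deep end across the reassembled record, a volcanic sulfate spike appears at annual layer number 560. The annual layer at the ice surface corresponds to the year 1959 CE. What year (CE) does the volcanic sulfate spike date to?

519 CE

Total annual layers = 599 + 1037 + 371 = 2007.
The volcanic sulfate spike sits at annual layer 560 from the deep end, so 2007 − 560 = 1447 annual layers formed after it.
1447 − 7 false = 1440 true annual layers after the volcanic sulfate spike.
Counting back 1440 years from 1959 CE places the volcanic sulfate spike in 1959 − 1440 = 519 CE.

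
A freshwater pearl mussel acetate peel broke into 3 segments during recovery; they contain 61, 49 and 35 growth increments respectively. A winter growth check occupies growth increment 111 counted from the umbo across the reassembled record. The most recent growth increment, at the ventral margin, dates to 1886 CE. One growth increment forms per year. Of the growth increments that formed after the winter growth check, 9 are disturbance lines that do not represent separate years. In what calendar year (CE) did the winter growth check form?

Total growth increments = 61 + 49 + 35 = 145.
The winter growth check sits at growth increment 111 from the umbo, so 145 − 111 = 34 growth increments formed after it.
Removing the 9 false growth increments leaves 34 − 9 = 25 true growth increments beyond the winter growth check.
Counting back 25 years from 1886 CE places the winter growth check in 1886 − 25 = 1861 CE.

1861 CE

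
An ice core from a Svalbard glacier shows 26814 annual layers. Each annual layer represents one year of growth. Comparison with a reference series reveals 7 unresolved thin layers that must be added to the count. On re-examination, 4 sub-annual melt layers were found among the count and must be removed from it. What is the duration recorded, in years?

26817 years

After corrections the count is 26814 − 4 + 7 = 26817 annual layers.
With a one-to-one annual layer periodicity this is 26817 years.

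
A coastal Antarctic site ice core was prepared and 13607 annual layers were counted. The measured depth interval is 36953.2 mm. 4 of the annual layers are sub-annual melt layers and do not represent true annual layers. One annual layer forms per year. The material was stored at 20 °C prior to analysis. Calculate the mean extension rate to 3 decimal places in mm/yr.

True annual layer count = 13607 − 4 = 13603.
Extension rate ≈ 36953.2 / 13603 = 2.717 mm/yr.

2.717 mm/yr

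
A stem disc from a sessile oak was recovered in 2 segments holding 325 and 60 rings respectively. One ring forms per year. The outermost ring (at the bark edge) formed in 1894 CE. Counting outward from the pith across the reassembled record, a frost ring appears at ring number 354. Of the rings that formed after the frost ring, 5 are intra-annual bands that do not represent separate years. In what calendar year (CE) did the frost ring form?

1868 CE

Total rings = 325 + 60 = 385.
Between ring 354 and the bark edge there are 385 − 354 = 31 rings.
Excluding 5 false rings: 31 − 5 = 26.
Counting back 26 years from 1894 CE places the frost ring in 1894 − 26 = 1868 CE.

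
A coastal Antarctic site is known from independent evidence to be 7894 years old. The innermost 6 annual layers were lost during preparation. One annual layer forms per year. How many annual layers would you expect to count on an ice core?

7888 annual layers

Expected annual layers over 7894 years: 7894.
Subtracting the 6 annual layers not captured gives 7894 − 6 = 7888 annual layers in the record.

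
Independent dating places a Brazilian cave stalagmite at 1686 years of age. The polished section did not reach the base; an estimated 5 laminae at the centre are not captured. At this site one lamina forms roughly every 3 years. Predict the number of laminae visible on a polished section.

Expected laminae: 1686 / 3 = 562.
Less the 5 uncaptured laminae: 562 − 5 = 557.

557 laminae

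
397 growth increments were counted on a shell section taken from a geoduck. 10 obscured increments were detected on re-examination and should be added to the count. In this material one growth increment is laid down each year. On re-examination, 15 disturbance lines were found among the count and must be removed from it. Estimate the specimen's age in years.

After corrections the count is 397 − 15 + 10 = 392 growth increments.
One growth increment per year makes the duration 392 years.

392 yr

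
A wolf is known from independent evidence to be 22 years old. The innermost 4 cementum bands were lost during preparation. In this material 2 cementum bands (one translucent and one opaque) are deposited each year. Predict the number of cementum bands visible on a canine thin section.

22 years at 2 cementum bands per year gives 22 × 2 = 44 cementum bands.
Subtracting the 4 cementum bands not captured gives 44 − 4 = 40 cementum bands in the record.

40 cementum bands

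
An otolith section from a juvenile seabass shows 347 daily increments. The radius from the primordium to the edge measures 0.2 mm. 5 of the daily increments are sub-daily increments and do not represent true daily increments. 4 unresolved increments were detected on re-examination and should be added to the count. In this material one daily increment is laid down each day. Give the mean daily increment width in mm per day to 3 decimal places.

0.001 mm per day

After corrections the count is 347 − 5 + 4 = 346 daily increments.
Extension rate ≈ 0.2 / 346 = 0.001 mm per day.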